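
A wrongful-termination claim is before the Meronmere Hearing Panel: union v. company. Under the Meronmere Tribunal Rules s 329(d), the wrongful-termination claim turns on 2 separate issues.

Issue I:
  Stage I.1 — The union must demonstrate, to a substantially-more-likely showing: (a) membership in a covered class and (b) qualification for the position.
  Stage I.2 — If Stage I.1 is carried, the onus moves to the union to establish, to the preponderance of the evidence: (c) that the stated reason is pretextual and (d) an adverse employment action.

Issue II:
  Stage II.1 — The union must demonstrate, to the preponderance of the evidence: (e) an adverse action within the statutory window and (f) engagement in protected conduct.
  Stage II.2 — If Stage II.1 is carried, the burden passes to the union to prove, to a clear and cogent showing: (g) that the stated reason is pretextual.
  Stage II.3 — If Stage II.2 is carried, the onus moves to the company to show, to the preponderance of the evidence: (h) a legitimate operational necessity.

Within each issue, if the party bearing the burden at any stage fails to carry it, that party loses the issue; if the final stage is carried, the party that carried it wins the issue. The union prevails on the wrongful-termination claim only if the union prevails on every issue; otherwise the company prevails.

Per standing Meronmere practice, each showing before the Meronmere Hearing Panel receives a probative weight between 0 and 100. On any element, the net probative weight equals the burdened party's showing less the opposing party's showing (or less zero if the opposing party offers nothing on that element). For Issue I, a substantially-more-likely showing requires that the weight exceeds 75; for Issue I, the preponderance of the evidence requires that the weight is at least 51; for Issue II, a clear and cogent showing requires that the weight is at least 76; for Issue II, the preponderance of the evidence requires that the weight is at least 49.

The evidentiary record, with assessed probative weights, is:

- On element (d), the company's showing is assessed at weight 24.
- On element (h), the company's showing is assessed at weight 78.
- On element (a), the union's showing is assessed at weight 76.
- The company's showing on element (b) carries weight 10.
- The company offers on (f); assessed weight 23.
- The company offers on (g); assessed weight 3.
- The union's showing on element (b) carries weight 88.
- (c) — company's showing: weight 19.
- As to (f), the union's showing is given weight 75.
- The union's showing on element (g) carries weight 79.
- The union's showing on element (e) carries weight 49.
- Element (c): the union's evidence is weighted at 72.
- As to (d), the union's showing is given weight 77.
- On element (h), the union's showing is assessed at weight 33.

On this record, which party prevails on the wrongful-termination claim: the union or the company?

union

— Issue I —
Stage I.1 — burden on union; standard: a substantially-more-likely showing (weight exceeds 75).
    (a): 76 > 75 [met]
    (b): 88 − 10 = 78 > 75 [met]
  Stage I.1 carried; the burden remains with the union.
Stage I.2 — burden on union; standard: the preponderance of the evidence (weight is at least 51).
    (c): 72 − 19 = 53 ≥ 51 [met]
    (d): 77 − 24 = 53 ≥ 51 [met]
  The union carries the last stage.
With every stage satisfied, the union prevails on this issue.
— Issue II —
Stage II.1 — burden on union; standard: the preponderance of the evidence (weight is at least 49).
    (e): 49 ≥ 49 [met]
    (f): 75 − 23 = 52 ≥ 49 [met]
  Stage II.1 is satisfied; the union continues to bear the burden.
Stage II.2 — burden on union; standard: a clear and cogent showing (weight is at least 76).
    (g): 79 − 3 = 76 ≥ 76 [met]
  Stage II.2 carried; the burden shifts to the company.
Stage II.3 — burden on company; standard: the preponderance of the evidence (weight is at least 49).
    (h): 78 − 33 = 45 < 49 [not met]
  Stage II.3 not carried; the company fails its burden.
The union prevails on this issue.
Per-issue: Issue I → union; Issue II → union. The union must prevail on every issue; overall, the union prevails.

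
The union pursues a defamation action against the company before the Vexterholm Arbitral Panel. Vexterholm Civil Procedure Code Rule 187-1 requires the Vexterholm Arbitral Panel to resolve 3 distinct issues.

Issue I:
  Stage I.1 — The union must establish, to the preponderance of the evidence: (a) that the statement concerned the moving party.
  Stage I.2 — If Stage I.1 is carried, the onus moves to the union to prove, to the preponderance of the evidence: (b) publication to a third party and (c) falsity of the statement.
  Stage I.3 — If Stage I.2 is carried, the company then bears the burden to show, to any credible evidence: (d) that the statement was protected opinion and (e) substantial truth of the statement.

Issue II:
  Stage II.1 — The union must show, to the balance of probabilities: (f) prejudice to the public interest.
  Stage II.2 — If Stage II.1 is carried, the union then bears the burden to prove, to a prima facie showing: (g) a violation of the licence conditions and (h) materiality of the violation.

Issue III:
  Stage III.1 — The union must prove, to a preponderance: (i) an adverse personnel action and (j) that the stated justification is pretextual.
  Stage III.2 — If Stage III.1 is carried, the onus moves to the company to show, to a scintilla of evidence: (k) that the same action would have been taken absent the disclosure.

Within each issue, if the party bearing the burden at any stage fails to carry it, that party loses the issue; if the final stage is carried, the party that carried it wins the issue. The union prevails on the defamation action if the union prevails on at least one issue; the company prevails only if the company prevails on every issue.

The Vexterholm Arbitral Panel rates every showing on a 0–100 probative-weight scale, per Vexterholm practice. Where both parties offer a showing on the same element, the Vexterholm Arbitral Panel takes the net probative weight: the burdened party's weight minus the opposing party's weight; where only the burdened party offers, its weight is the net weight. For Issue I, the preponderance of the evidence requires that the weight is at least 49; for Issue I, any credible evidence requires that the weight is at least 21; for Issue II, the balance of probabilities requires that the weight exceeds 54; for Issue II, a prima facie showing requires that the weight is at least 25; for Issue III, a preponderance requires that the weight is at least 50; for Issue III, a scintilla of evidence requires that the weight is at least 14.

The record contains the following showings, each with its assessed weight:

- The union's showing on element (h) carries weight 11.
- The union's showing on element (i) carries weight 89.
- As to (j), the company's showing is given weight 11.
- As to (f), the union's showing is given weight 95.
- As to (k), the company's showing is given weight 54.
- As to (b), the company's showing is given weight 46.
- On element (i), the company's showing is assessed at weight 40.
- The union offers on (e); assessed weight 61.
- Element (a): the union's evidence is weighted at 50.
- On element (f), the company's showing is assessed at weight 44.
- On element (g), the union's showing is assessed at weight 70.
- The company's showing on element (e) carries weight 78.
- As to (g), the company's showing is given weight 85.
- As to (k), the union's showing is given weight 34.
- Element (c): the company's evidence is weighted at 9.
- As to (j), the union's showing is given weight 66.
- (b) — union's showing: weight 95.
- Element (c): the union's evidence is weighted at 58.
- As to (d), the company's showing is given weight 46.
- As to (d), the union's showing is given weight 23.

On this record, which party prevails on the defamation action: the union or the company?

— Issue I —
Stage I.1 (union, the preponderance of the evidence, weight is at least 49): (a) 50 ≥ 49 — meets.
  Stage I.1 is satisfied; the union continues to bear the burden.
Stage I.2 (union, the preponderance of the evidence, weight is at least 49): (b) net 95−46=49 ≥ 49 — meets; (c) net 58−9=49 ≥ 49 — meets.
  Stage I.2 is satisfied; the onus moves to the company.
Stage I.3 (company, any credible evidence, weight is at least 21): (d) net 46−23=23 ≥ 21 — meets; (e) net 78−61=17 < 21 — fails.
  Not every element is met, so the company fails to carry Stage I.3.
So the union prevails on this issue.
— Issue II —
Stage II.1 — burden on union; standard: the balance of probabilities (weight exceeds 54).
    (f): 95 − 44 = 51 ≤ 54 [not met]
  The union does not carry Stage II.1.
The analysis ends at Stage II.1; the company prevails on this issue.
— Issue III —
At Stage III.1 the union must meet a preponderance (weight is at least 50): on (i) the weight is 89 less the opposing 40 gives net 49, < 50, so (i) does not meet the standard; on (j) the weight is 66 less the opposing 11 gives net 55, which does reach 50, so (j) meets the standard.
  Stage III.1 not carried; the union fails its burden.
The company prevails on this issue.
Per-issue: Issue I → union; Issue II → company; Issue III → company. The union must prevail on at least one issue; overall, the union prevails.

union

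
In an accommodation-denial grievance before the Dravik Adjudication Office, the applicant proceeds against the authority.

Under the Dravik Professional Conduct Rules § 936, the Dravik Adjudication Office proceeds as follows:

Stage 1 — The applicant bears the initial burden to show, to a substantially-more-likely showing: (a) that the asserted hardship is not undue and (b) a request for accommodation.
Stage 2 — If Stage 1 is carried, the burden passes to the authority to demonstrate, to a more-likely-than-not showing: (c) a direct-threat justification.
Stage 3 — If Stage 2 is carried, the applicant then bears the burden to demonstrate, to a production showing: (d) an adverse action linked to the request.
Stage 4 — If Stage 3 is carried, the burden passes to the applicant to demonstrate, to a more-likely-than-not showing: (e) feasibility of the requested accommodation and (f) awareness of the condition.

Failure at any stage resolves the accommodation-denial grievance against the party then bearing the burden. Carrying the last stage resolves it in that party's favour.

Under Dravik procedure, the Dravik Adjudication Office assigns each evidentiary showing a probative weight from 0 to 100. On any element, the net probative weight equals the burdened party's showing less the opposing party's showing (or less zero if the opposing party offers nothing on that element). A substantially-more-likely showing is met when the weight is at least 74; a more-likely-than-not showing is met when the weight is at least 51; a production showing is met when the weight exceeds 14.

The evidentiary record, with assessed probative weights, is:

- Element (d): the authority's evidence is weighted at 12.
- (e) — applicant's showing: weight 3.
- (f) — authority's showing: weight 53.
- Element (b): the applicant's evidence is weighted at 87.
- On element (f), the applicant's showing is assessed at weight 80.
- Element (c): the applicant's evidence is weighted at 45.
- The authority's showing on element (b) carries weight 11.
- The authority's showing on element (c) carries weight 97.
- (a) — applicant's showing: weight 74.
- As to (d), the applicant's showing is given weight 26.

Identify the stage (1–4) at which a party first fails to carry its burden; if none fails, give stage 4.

stage 3

Stage 1 (applicant, a substantially-more-likely showing, weight is at least 74): (a) 74 ≥ 74 — meets; (b) net 87−11=76 ≥ 74 — meets.
  All elements met. The burden passes to the authority.
Stage 2 (authority, a more-likely-than-not showing, weight is at least 51): (c) net 97−45=52 ≥ 51 — meets.
  Stage 2 is satisfied; the onus moves to the applicant.
Stage 3 (applicant, a production showing, weight exceeds 14): (d) net 26−12=14 ≤ 14 — fails.
  Stage 3 not carried; the applicant fails its burden.
The analysis ends at Stage 3; the authority prevails.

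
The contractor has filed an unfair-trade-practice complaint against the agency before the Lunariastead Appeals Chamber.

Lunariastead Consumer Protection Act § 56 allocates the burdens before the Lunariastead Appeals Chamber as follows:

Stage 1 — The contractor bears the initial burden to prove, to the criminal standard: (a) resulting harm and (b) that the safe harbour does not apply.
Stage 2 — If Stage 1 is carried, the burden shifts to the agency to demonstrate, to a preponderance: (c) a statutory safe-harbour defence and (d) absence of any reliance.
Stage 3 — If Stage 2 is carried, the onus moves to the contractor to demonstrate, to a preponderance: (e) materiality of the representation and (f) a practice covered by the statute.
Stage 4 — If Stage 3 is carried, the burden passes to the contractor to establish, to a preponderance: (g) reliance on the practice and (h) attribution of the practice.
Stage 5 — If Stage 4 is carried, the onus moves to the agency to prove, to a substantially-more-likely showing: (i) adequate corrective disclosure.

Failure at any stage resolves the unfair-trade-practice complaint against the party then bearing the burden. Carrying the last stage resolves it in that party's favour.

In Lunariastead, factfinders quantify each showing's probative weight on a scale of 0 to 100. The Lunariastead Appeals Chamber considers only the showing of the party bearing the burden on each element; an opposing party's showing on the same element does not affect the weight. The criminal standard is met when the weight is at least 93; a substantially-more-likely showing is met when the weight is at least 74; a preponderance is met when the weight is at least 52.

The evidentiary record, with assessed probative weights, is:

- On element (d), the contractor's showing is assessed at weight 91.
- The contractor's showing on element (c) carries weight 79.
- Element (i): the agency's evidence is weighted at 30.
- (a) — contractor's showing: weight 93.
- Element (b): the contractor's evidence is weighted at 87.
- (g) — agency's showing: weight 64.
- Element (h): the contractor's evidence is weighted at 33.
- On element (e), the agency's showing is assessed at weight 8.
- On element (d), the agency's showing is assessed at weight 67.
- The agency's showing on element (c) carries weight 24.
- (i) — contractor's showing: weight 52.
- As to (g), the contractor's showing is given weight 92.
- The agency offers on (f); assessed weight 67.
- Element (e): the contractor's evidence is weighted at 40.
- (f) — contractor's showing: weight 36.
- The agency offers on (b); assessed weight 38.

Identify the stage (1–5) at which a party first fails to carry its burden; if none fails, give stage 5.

stage 1

Stage 1 — burden on contractor; standard: the criminal standard (weight is at least 93).
    (a): 93 ≥ 93 [met]
    (b): 87 (agency's 38 disregarded) < 93 [not met]
  Stage 1 not carried; the contractor fails its burden.
The agency prevails.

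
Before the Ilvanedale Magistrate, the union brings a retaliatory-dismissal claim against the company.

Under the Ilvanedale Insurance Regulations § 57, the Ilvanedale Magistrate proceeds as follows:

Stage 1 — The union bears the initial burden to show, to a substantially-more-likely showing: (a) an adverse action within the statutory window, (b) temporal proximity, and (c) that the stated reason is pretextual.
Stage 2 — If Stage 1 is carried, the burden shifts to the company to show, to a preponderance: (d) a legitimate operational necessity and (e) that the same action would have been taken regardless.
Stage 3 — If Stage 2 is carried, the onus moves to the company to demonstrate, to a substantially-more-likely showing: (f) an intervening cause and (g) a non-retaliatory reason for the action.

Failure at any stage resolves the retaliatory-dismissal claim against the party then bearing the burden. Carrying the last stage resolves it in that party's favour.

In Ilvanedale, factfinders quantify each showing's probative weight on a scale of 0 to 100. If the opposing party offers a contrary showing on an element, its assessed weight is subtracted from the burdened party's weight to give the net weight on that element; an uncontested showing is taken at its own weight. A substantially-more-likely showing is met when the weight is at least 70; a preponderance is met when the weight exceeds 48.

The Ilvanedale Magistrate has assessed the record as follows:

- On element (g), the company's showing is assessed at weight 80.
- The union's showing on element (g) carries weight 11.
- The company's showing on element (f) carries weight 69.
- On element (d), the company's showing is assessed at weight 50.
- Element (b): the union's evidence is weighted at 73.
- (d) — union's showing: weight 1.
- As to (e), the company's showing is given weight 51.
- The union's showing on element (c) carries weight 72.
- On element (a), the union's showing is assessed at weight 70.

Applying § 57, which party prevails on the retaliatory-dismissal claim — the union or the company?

union

Stage 1 — burden on union; standard: a substantially-more-likely showing (weight is at least 70).
    (a): 70 ≥ 70 [met]
    (b): 73 ≥ 70 [met]
    (c): 72 ≥ 70 [met]
  Stage 1 is satisfied; the onus moves to the company.
Stage 2 — burden on company; standard: a preponderance (weight exceeds 48).
    (d): 50 − 1 = 49 > 48 [met]
    (e): 51 > 48 [met]
  All elements met. The company retains the burden for Stage 3.
Stage 3 — burden on company; standard: a substantially-more-likely showing (weight is at least 70).
    (f): 69 < 70 [not met]
    (g): 80 − 11 = 69 < 70 [not met]
  The company does not carry Stage 3.
So the union prevails.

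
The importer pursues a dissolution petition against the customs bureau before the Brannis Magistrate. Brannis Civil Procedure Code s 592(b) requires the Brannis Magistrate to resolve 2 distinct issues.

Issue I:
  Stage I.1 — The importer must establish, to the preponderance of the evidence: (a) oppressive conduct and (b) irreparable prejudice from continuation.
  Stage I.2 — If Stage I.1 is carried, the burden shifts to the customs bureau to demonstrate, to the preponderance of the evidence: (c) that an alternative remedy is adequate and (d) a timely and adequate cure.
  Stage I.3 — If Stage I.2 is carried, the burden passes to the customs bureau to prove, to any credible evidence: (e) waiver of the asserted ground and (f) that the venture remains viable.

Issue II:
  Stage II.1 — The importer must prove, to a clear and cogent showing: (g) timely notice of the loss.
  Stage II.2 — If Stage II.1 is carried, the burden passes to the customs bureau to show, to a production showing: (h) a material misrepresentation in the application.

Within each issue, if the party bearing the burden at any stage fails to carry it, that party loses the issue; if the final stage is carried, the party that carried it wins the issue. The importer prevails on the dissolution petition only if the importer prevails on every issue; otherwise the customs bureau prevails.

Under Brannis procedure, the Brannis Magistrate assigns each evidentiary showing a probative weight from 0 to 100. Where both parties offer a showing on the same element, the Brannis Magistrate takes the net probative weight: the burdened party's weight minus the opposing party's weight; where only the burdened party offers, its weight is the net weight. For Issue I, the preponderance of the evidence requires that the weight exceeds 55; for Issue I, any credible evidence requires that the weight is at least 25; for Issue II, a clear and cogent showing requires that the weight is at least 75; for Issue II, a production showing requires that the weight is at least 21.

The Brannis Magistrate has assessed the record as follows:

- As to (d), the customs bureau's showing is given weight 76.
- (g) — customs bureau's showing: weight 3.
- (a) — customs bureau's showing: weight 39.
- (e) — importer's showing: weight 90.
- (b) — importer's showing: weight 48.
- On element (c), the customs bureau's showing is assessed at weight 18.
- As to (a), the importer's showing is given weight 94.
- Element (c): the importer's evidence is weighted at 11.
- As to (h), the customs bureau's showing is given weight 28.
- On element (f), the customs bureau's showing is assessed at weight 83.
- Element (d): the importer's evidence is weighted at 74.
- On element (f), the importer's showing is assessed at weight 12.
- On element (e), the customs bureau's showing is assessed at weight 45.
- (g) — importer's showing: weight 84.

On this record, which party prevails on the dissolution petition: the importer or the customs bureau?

— Issue I —
Stage I.1 — burden on importer; standard: the preponderance of the evidence (weight exceeds 55).
    (a): 94 − 39 = 55 ≤ 55 [not met]
    (b): 48 ≤ 55 [not met]
  The importer does not carry Stage I.1.
The customs bureau prevails on this issue.
— Issue II —
At Stage II.1 the importer must meet a clear and cogent showing (weight is at least 75): on (g) the weight is 84 less the opposing 3 gives net 81, which does reach 75, so (g) meets the standard.
  The importer carries Stage II.1; the customs bureau now bears the burden.
At Stage II.2 the customs bureau must meet a production showing (weight is at least 21): on (h) the weight is 28, ≥ 21, so (h) meets the standard.
  Stage II.2 carried; the final stage is satisfied.
With every stage satisfied, the customs bureau prevails on this issue.
Per-issue: Issue I → customs bureau; Issue II → customs bureau. The importer must prevail on every issue; overall, the customs bureau prevails.

customs bureau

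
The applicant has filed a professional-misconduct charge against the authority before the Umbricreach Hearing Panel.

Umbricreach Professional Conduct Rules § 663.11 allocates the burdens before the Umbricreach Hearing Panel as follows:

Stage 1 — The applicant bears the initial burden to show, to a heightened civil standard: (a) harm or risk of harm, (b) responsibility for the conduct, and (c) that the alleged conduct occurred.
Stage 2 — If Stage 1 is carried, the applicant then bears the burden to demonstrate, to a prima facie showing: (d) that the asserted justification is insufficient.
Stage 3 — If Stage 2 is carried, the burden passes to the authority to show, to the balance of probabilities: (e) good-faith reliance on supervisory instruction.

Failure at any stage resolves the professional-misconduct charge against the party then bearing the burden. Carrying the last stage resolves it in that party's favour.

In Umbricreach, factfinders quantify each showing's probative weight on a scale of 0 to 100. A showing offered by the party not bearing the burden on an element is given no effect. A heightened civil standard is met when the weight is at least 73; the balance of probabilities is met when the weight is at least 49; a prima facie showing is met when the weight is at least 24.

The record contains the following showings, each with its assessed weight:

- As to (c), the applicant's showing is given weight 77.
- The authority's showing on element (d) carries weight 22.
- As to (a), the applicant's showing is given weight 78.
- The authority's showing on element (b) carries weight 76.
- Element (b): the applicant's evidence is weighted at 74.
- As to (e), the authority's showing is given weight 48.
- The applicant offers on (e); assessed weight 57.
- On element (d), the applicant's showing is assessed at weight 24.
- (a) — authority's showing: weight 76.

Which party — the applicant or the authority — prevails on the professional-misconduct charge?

Stage 1 — burden on applicant; standard: a heightened civil standard (weight is at least 73).
    (a): 78 (authority's 76 disregarded) ≥ 73 [met]
    (b): 74 (authority's 76 disregarded) ≥ 73 [met]
    (c): 77 ≥ 73 [met]
  Stage 1 carried; the burden remains with the applicant.
Stage 2 — burden on applicant; standard: a prima facie showing (weight is at least 24).
    (d): 24 (authority's 22 disregarded) ≥ 24 [met]
  Stage 2 carried; the burden shifts to the authority.
Stage 3 — burden on authority; standard: the balance of probabilities (weight is at least 49).
    (e): 48 (applicant's 57 disregarded) < 49 [not met]
  The authority does not carry Stage 3.
The applicant prevails.

applicant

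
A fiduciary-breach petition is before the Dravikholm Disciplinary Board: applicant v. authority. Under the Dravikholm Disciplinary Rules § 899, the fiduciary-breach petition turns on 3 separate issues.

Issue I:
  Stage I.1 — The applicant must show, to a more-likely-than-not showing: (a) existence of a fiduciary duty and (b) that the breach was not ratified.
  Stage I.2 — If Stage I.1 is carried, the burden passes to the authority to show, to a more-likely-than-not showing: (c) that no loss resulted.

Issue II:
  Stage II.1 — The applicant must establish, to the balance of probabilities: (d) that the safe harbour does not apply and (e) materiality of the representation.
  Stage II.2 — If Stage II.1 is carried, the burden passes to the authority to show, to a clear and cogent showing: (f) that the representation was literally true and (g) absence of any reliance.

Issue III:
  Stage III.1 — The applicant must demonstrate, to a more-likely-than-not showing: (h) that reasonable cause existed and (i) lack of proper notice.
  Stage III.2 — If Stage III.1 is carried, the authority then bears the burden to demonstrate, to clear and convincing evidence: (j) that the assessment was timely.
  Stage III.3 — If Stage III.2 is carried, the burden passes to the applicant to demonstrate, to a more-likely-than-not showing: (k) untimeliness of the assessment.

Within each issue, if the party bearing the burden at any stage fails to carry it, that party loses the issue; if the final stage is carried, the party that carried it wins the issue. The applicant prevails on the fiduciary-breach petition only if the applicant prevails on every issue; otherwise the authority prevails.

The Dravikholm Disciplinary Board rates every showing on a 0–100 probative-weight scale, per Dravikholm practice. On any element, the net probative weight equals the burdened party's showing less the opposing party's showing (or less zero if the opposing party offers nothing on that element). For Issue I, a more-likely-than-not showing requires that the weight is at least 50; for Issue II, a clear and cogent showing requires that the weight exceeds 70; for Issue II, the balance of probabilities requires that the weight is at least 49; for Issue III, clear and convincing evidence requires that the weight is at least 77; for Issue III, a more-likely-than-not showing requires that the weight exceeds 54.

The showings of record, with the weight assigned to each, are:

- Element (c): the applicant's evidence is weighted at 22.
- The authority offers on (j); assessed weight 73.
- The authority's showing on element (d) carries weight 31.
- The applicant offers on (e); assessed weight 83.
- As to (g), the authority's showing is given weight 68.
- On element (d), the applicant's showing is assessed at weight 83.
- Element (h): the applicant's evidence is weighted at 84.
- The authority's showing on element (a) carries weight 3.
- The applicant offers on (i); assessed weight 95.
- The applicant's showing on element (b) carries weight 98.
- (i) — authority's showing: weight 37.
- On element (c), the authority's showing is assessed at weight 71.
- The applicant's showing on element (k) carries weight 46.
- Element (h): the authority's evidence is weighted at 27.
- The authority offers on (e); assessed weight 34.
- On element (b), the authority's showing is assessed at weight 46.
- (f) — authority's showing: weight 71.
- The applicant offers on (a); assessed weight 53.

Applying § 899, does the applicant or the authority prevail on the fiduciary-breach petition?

applicant

— Issue I —
Stage I.1 — burden on applicant; standard: a more-likely-than-not showing (weight is at least 50).
    (a): 53 − 3 = 50 ≥ 50 [met]
    (b): 98 − 46 = 52 ≥ 50 [met]
  The applicant carries Stage I.1; the authority now bears the burden.
Stage I.2 — burden on authority; standard: a more-likely-than-not showing (weight is at least 50).
    (c): 71 − 22 = 49 < 50 [not met]
  The authority does not carry Stage I.2.
The applicant prevails on this issue.
— Issue II —
Stage II.1 (applicant, the balance of probabilities, weight is at least 49): (d) net 83−31=52 ≥ 49 — meets; (e) net 83−34=49 ≥ 49 — meets.
  All elements met. The burden passes to the authority.
Stage II.2 (authority, a clear and cogent showing, weight exceeds 70): (f) 71 > 70 — meets; (g) 68 ≤ 70 — fails.
  Not every element is met, so the authority fails to carry Stage II.2.
The applicant prevails on this issue.
— Issue III —
At Stage III.1 the applicant must meet a more-likely-than-not showing (weight exceeds 54): on (h) the weight is 84 less the opposing 27 gives net 57, which does exceed 54, so (h) meets the standard; on (i) the weight is 95 less the opposing 37 gives net 58, > 54, so (i) meets the standard.
  Stage III.1 carried; the burden shifts to the authority.
At Stage III.2 the authority must meet clear and convincing evidence (weight is at least 77): on (j) the weight is 73, which does not reach 77, so (j) does not meet the standard.
  Stage III.2 not carried; the authority fails its burden.
So the applicant prevails on this issue.
Per-issue: Issue I → applicant; Issue II → applicant; Issue III → applicant. The applicant must prevail on every issue; overall, the applicant prevails.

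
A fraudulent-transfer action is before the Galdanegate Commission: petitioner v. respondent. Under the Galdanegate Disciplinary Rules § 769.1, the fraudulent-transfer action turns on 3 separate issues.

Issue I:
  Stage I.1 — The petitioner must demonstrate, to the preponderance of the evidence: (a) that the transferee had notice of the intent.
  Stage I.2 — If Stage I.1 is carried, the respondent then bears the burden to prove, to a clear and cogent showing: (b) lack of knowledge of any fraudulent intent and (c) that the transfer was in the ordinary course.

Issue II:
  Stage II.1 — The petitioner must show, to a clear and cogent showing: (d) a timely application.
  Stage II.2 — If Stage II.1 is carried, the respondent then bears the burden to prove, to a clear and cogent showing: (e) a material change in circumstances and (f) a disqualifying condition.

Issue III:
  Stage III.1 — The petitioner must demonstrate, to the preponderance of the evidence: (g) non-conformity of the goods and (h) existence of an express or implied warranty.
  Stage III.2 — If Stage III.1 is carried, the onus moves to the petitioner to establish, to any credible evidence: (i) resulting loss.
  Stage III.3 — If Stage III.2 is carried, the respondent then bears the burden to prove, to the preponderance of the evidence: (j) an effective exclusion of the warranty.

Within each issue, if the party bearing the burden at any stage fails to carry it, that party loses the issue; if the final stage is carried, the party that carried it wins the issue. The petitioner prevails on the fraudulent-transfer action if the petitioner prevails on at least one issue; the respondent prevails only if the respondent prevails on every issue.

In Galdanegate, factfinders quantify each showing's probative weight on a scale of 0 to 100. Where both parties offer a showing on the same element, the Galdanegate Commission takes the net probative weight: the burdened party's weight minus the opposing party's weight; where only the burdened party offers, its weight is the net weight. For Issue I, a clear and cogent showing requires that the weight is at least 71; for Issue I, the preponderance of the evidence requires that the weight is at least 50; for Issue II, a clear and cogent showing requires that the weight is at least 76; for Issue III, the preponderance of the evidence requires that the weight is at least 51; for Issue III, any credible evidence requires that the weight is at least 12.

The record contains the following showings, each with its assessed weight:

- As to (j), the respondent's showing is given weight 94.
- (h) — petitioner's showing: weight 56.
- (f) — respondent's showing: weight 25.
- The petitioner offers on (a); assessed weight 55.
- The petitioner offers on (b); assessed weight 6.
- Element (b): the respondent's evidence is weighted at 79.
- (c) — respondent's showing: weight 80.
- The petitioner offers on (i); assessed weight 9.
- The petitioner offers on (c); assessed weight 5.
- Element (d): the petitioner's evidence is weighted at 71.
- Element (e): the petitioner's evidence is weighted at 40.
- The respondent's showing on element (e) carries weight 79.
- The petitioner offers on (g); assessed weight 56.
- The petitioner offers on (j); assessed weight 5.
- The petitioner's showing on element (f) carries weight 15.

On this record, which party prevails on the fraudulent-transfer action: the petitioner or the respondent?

— Issue I —
At Stage I.1 the petitioner must meet the preponderance of the evidence (weight is at least 50): on (a) the weight is 55, ≥ 50, so (a) meets the standard.
  The petitioner carries Stage I.1; the respondent now bears the burden.
At Stage I.2 the respondent must meet a clear and cogent showing (weight is at least 71): on (b) the weight is 79 less the opposing 6 gives net 73, which does reach 71, so (b) meets the standard; on (c) the weight is 80 less the opposing 5 gives net 75, ≥ 71, so (c) meets the standard.
  All elements met at the final stage.
With every stage satisfied, the respondent prevails on this issue.
— Issue II —
Stage II.1 — burden on petitioner; standard: a clear and cogent showing (weight is at least 76).
    (d): 71 < 76 [not met]
  The petitioner does not carry Stage II.1.
The analysis ends at Stage II.1; the respondent prevails on this issue.
— Issue III —
Stage III.1 (petitioner, the preponderance of the evidence, weight is at least 51): (g) 56 ≥ 51 — meets; (h) 56 ≥ 51 — meets.
  All elements met. The petitioner retains the burden for Stage III.2.
Stage III.2 (petitioner, any credible evidence, weight is at least 12): (i) 9 < 12 — fails.
  Not every element is met, so the petitioner fails to carry Stage III.2.
The respondent prevails on this issue.
Per-issue: Issue I → respondent; Issue II → respondent; Issue III → respondent. The petitioner must prevail on at least one issue; overall, the respondent prevails.

respondent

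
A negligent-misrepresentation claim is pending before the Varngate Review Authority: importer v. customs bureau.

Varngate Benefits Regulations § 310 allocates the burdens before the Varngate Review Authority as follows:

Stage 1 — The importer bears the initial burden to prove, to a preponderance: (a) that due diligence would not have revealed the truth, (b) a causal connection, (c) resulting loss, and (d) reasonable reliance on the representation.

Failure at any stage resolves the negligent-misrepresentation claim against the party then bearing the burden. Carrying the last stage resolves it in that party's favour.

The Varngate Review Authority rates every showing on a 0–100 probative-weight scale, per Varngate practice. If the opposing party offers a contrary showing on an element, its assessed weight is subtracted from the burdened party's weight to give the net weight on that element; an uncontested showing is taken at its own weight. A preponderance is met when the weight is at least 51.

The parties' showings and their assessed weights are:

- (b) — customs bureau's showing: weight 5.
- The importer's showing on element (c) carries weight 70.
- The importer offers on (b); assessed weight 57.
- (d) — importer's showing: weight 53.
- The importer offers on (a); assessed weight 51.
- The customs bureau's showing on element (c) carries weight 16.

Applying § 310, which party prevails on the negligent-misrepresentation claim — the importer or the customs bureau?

importer

At Stage 1 the importer must meet a preponderance (weight is at least 51): on (a) the weight is 51, ≥ 51, so (a) meets the standard; on (b) the weight is 57 less the opposing 5 gives net 52, which does reach 51, so (b) meets the standard; on (c) the weight is 70 less the opposing 16 gives net 54, ≥ 51, so (c) meets the standard; on (d) the weight is 53, ≥ 51, so (d) meets the standard.
  The importer carries the last stage.
All stages carried — the importer prevails.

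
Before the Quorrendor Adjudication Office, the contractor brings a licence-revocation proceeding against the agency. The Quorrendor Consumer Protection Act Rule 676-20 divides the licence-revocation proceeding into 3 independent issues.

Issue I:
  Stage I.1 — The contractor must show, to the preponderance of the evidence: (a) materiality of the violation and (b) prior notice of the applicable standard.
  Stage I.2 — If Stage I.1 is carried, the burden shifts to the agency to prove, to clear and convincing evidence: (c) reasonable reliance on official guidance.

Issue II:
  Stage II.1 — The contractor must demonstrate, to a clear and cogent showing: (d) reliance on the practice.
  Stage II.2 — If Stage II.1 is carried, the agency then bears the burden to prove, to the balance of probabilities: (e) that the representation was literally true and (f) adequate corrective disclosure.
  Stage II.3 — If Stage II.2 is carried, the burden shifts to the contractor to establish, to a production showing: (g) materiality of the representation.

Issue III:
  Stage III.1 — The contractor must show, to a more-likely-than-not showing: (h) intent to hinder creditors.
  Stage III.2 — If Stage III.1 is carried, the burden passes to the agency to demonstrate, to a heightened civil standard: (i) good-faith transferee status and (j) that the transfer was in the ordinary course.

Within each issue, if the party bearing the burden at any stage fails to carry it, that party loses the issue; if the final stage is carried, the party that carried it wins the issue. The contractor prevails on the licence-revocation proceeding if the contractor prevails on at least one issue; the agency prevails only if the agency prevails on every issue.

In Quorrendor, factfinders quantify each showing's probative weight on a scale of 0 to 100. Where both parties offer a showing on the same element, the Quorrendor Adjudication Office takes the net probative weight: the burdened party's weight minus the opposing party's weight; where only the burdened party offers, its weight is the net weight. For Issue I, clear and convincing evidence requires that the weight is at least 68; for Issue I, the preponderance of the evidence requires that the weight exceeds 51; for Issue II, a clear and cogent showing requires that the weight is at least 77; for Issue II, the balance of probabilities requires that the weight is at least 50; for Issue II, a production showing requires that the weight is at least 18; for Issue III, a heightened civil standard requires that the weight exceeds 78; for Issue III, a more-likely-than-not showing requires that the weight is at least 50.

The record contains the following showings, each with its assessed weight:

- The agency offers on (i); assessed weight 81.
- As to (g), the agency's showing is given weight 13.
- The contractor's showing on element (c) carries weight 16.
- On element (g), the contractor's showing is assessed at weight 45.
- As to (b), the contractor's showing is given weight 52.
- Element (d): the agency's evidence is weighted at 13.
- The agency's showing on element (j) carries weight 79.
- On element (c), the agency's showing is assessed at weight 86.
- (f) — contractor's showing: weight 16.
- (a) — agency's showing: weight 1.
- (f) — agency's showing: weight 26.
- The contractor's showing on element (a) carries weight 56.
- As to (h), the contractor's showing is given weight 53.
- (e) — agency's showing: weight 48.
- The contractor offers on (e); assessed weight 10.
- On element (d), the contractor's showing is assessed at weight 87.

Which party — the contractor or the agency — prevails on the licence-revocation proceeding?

— Issue I —
Stage I.1 (contractor, the preponderance of the evidence, weight exceeds 51): (a) net 56−1=55 > 51 — meets; (b) 52 > 51 — meets.
  All elements met. The burden passes to the agency.
Stage I.2 (agency, clear and convincing evidence, weight is at least 68): (c) net 86−16=70 ≥ 68 — meets.
  The agency carries the last stage.
With every stage satisfied, the agency prevails on this issue.
— Issue II —
Stage II.1 — burden on contractor; standard: a clear and cogent showing (weight is at least 77).
    (d): 87 − 13 = 74 < 77 [not met]
  Not every element is met, so the contractor fails to carry Stage II.1.
The agency prevails on this issue.
— Issue III —
At Stage III.1 the contractor must meet a more-likely-than-not showing (weight is at least 50): on (h) the weight is 53, which does reach 50, so (h) meets the standard.
  Stage III.1 is satisfied; the onus moves to the agency.
At Stage III.2 the agency must meet a heightened civil standard (weight exceeds 78): on (i) the weight is 81, which does exceed 78, so (i) meets the standard; on (j) the weight is 79, which does exceed 78, so (j) meets the standard.
  All elements met at the final stage.
All stages carried — the agency prevails on this issue.
Per-issue: Issue I → agency; Issue II → agency; Issue III → agency. The contractor must prevail on at least one issue; overall, the agency prevails.

agency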